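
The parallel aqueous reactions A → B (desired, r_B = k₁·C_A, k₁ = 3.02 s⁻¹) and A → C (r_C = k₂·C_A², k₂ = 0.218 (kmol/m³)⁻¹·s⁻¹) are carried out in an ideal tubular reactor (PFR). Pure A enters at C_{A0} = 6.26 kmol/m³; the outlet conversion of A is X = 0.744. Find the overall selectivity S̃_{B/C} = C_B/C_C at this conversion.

C_A = C_{A0}(1−X) = 1.603 kmol/m³.
Along a PFR/batch, dC_B/dC_A = −r_B/(r_B+r_C) = −k₁/(k₁+k₂·C_A).
Integrating from C_{A0} to C_A: C_B = (3.02/0.218)·ln[(3.02+0.218·6.26)/(3.02+0.218·1.60)] = 13.85·ln(4.385/3.369) = 3.649 kmol/m³.
C_C = (C_{A0}−C_A)−C_B = 1.009 kmol/m³; S̃_{B/C} = 3.649/1.009 = 3.62.

3.62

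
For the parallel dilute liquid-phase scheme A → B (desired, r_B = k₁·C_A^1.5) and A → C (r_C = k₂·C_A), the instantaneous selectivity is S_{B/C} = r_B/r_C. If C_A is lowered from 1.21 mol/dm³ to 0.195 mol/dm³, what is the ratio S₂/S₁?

S_{B/C} = (k₁/k₂)·C_A^0.5, so S₂/S₁ = (C_{A,2}/C_{A,1})^0.5.
= (0.195/1.21)^0.5 = (0.1612)^0.5 = 0.401.
Selectivity toward B falls as C_A falls — high-concentration operation is favoured.

0.401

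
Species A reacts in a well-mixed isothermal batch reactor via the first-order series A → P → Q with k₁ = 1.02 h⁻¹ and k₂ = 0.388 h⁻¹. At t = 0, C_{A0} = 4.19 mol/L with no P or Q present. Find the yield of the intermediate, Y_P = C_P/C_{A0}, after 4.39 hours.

The intermediate concentration in a first-order A→B→C sequence is C_P = k₁C_{A0}(e^(−k₁t) − e^(−k₂t))/(k₂−k₁).
e^(−k₁t) = e^(−1.02×4.39) = e^(−4.478) = 0.01136; e^(−k₂t) = e^(−1.703) = 0.1821.
C_P = 1.02×4.19/(0.388−1.02) × (0.01136−0.1821) = (-6.762)×(-0.1707) = 1.154 mol/L.
Y_P = C_P/C_{A0} = 1.154/4.19 = 0.276.

0.276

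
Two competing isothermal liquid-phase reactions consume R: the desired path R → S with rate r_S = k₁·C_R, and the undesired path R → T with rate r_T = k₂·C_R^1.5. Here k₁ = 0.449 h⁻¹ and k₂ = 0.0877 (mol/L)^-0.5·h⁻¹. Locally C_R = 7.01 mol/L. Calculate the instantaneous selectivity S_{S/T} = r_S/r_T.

1.93

S_{S/T} = r_S/r_T = (k₁·C_R)/(k₂·C_R^1.5) = (k₁/k₂)·C_R^-0.5.
= (0.449×7.010) / (0.0877×7.010^1.5) = 3.147/1.628 = 1.93.
The undesired path is higher order in R, so low C_R (CSTR or dilute feed) favours S.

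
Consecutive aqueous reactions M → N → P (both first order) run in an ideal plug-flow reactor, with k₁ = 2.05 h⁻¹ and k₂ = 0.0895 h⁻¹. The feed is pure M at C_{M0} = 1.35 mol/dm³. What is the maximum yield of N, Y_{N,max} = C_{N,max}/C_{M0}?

Evaluating C_N at τ_opt = ln(k₂/k₁)/(k₂−k₁) gives C_{N,max}/C_{M0} = (k₁/k₂)^[k₂/(k₂−k₁)].
= (2.05/0.0895)^(0.0895/(0.0895−2.05)) = (22.91)^(-0.04565) = 0.8668.

0.867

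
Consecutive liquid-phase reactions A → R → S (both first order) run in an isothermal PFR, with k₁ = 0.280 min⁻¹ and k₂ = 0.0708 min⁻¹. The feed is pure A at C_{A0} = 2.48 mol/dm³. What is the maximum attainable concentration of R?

1.56 mol/dm³

For a first-order series the maximum intermediate yield is C_{R,max}/C_{A0} = (k₁/k₂)^[k₂/(k₂−k₁)].
= (0.280/0.0708)^(0.0708/(0.0708−0.280)) = (3.955)^(-0.3384) = 0.6279.
C_{R,max} = 0.6279×2.48 = 1.56 mol/dm³.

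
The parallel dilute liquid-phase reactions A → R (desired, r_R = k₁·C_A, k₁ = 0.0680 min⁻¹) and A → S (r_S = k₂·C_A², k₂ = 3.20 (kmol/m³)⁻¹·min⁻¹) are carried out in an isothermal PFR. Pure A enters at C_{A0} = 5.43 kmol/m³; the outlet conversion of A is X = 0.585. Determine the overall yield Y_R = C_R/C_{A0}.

C_A = C_{A0}(1−X) = 2.253 kmol/m³.
Along a PFR/batch, dC_R/dC_A = −r_R/(r_R+r_S) = −k₁/(k₁+k₂·C_A).
Integrating from C_{A0} to C_A: C_R = (0.0680/3.20)·ln[(0.0680+3.20·5.43)/(0.0680+3.20·2.25)] = 0.02125·ln(17.44/7.279) = 0.01857 kmol/m³.
Y_R = C_R/C_{A0} = 0.01857/5.43 = 0.00342.

0.00342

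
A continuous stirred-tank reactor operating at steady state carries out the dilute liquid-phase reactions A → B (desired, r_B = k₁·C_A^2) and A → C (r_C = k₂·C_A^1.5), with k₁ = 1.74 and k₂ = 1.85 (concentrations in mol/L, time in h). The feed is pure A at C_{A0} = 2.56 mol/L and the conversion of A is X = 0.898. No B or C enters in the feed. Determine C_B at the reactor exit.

Exit C_A = C_{A0}(1−X) = 2.56×0.102 = 0.2611 mol/L.
Rates in a CSTR are evaluated at the outlet concentration: r_B = 1.74×0.2611^2 = 0.1186, r_C = 1.85×0.2611^1.5 = 0.2468.
Fraction of consumed A going to B: r_B/(r_B+r_C) = 0.3246.
C_B = 0.3246·C_{A0}·X = 0.3246×2.56×0.898 = 0.746 mol/L.

0.746 mol/L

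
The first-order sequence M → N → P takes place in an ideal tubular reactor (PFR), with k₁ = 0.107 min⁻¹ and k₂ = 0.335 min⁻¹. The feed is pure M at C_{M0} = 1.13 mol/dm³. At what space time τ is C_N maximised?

Setting dC_N/dτ = 0 gives τ_opt = ln(k₂/k₁)/(k₂−k₁).
= ln(0.335/0.107)/(0.335−0.107) = ln(3.131)/0.2280 = 1.141/0.2280 = 5.01 min.

5.01 min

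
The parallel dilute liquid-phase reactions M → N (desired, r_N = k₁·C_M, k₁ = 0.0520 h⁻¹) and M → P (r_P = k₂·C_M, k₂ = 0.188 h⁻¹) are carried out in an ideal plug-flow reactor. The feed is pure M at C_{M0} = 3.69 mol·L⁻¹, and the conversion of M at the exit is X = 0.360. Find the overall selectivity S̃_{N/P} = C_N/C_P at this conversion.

C_M = C_{M0}(1−X) = 2.362 mol·L⁻¹.
Both paths are first order in M, so the instantaneous fraction to N is constant: dC_N/d(−C_M) = k₁/(k₁+k₂) = 0.2167.
C_N = 0.2167·(C_{M0}−C_M) = 0.2167×1.328 = 0.288 mol·L⁻¹.
C_P = (C_{M0}−C_M)−C_N = 1.041 mol·L⁻¹; S̃_{N/P} = 0.2878/1.041 = 0.277.

0.277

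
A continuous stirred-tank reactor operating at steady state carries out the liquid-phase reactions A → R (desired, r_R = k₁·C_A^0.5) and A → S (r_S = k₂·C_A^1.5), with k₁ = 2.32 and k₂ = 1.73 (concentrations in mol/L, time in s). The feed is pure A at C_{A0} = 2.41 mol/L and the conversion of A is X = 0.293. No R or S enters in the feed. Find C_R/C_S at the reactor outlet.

0.787

Exit C_A = C_{A0}(1−X) = 2.41×0.707 = 1.704 mol/L.
A CSTR operates uniformly at the exit composition, giving r_R = 3.028 and r_S = 3.848 (each k·C_A^n at C_A = 1.704).
Overall selectivity = C_R/C_S = r_Rτ/(r_Sτ) = r_R/r_S = 0.787.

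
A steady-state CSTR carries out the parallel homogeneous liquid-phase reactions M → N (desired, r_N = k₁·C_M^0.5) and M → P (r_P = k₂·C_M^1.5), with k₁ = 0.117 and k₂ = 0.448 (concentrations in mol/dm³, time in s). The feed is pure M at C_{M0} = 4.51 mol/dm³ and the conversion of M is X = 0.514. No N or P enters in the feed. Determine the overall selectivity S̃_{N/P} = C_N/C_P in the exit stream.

0.119

Exit C_M = C_{M0}(1−X) = 4.51×0.486 = 2.192 mol/dm³.
In a CSTR the entire volume is at exit conditions, so r_N = 0.117×2.192^0.5 = 0.1732 and r_P = 0.448×2.192^1.5 = 1.454.
Overall selectivity = C_N/C_P = r_Nτ/(r_Pτ) = r_N/r_P = 0.119.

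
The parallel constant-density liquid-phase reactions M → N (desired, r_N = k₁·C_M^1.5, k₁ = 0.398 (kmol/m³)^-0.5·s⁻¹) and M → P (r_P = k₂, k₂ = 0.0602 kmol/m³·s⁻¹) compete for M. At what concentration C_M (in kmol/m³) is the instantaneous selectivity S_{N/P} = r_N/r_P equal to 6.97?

S_{N/P} = (k₁/k₂)·C_M^1.5 ⇒ C_M = (S·k₂/k₁)^(1/1.5).
= (6.97×0.0602/0.398)^(0.6667) = (1.054)^(0.6667) = 1.04 kmol/m³.

1.04 kmol/m³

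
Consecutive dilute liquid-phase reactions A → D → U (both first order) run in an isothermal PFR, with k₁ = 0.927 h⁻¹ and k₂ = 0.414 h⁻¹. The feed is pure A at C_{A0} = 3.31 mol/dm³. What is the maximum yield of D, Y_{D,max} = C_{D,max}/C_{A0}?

For a first-order series the maximum intermediate yield is C_{D,max}/C_{A0} = (k₁/k₂)^[k₂/(k₂−k₁)].
= (0.927/0.414)^(0.414/(0.414−0.927)) = (2.239)^(-0.8070) = 0.5218.

0.522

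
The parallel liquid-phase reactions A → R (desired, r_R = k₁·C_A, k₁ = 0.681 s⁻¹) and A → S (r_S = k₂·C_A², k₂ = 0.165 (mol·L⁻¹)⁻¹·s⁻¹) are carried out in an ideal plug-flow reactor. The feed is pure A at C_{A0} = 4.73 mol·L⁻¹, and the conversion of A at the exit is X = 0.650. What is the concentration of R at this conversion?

1.76 mol·L⁻¹

C_A = C_{A0}(1−X) = 1.655 mol·L⁻¹.
Along a PFR/batch, dC_R/dC_A = −r_R/(r_R+r_S) = −k₁/(k₁+k₂·C_A).
Integrating from C_{A0} to C_A: C_R = (0.681/0.165)·ln[(0.681+0.165·4.73)/(0.681+0.165·1.66)] = 4.127·ln(1.461/0.9542) = 1.760 mol·L⁻¹.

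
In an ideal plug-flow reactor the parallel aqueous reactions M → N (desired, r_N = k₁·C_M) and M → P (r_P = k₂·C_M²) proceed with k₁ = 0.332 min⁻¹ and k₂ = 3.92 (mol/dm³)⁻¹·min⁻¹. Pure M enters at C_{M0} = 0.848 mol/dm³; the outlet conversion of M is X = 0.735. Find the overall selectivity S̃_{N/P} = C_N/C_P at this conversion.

0.176

C_M = C_{M0}(1−X) = 0.2247 mol/dm³.
Along a PFR/batch, dC_N/dC_M = −r_N/(r_N+r_P) = −k₁/(k₁+k₂·C_M).
Integrating from C_{M0} to C_M: C_N = (0.332/3.92)·ln[(0.332+3.92·0.848)/(0.332+3.92·0.225)] = 0.08469·ln(3.656/1.213) = 0.09345 mol/dm³.
C_P = (C_{M0}−C_M)−C_N = 0.5298 mol/dm³; S̃_{N/P} = 0.09345/0.5298 = 0.176.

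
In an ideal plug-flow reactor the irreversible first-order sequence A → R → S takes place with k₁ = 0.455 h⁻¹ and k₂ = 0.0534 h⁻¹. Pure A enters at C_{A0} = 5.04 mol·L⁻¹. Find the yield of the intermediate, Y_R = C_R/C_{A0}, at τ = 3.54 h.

For first-order series with pure A initially, C_R(τ) = k₁C_{A0}/(k₂−k₁)·(e^(−k₁τ) − e^(−k₂τ)).
e^(−k₁τ) = e^(−0.455×3.54) = e^(−1.611) = 0.1997; e^(−k₂τ) = e^(−0.1890) = 0.8278.
C_R = 0.455×5.04/(0.0534−0.455) × (0.1997−0.8278) = (-5.710)×(-0.6280) = 3.586 mol·L⁻¹.
Y_R = C_R/C_{A0} = 3.586/5.04 = 0.712.

0.712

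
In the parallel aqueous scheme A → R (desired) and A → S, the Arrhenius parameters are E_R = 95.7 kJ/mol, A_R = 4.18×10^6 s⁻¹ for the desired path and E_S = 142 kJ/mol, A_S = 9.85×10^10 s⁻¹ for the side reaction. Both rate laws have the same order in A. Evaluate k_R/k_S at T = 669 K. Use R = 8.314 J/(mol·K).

Since both paths have the same order in A, the concentration cancels and S_{R/S} = k_R/k_S = (A_R/A_S)·exp[(E_S−E_R)/(RT)].
(E_S−E_R)/(RT) = (142−95.7)×10³/(8.314×669) = 46300/5562 = 8.324.
k_R/k_S = (4.18×10^6/9.85×10^10)·exp(8.324) = 4.244×10^-5 × 4123 = 0.175.

0.175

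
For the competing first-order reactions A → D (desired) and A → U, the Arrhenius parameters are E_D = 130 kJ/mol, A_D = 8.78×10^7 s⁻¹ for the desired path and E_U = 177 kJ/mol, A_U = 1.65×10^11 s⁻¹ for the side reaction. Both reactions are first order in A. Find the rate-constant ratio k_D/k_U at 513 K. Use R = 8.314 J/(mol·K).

32.5

With equal orders, S_{D/U} = k_D/k_U = (A_D/A_U)·exp[(E_U−E_D)/(RT)].
(E_U−E_D)/(RT) = (177−130)×10³/(8.314×513) = 47000/4265 = 11.02.
k_D/k_U = (8.78×10^7/1.65×10^11)·exp(11.02) = 5.321×10^-4 × 61066 = 32.5.
Since E_D < E_U, lowering the temperature improves selectivity toward D.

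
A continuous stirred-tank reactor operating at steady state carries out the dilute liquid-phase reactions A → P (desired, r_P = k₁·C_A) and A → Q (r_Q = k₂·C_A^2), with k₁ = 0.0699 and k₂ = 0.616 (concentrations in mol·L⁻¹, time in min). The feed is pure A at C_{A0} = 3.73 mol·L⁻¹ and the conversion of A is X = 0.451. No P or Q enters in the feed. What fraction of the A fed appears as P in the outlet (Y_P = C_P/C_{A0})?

0.0237

Exit C_A = C_{A0}(1−X) = 3.73×0.549 = 2.048 mol·L⁻¹.
A CSTR operates uniformly at the exit composition, giving r_P = 0.1431 and r_Q = 2.583 (each k·C_A^n at C_A = 2.048).
Fraction of consumed A going to P: r_P/(r_P+r_Q) = 0.05250.
C_P = 0.05250·C_{A0}·X = 0.05250×3.73×0.451 = 0.0883 mol·L⁻¹; Y_P = C_P/C_{A0} = 0.0237.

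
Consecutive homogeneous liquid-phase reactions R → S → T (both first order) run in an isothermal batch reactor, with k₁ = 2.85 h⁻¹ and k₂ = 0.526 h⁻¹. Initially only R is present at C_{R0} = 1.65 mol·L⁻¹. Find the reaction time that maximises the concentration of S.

0.727 h

The intermediate peaks when r₁ = r₂, i.e. k₁e^(−k₁t) = k₂e^(−k₂t), giving t_opt = ln(k₂/k₁)/(k₂−k₁).
= ln(0.526/2.85)/(0.526−2.85) = ln(0.1846)/-2.324 = -1.690/-2.324 = 0.727 h.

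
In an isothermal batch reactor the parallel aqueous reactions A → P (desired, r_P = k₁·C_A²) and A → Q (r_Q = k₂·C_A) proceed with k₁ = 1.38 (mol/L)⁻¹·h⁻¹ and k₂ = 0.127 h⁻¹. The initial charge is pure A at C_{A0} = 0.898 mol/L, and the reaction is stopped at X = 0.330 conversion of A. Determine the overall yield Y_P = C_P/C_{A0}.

0.294

C_A = C_{A0}(1−X) = 0.6017 mol/L.
Along a PFR/batch, dC_Q/dC_A = −r_Q/(r_P+r_Q) = −k₂/(k₂+k₁·C_A).
Integrating from C_{A0} to C_A: C_Q = (0.127/1.38)·ln[(0.127+1.38·0.898)/(0.127+1.38·0.602)] = 0.09203·ln(1.366/0.9573) = 0.03274 mol/L.
Then C_P = (C_{A0}−C_A) − C_Q = 0.2963 − 0.03274 = 0.2636 mol/L.
Y_P = C_P/C_{A0} = 0.2636/0.898 = 0.294.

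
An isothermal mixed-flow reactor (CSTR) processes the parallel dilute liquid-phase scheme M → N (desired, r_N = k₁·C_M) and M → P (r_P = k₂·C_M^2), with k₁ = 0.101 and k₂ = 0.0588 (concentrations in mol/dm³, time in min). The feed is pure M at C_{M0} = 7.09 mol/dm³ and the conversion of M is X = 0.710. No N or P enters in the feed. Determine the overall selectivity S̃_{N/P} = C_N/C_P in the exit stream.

Exit C_M = C_{M0}(1−X) = 7.09×0.290 = 2.056 mol/dm³.
Rates in a CSTR are evaluated at the outlet concentration: r_N = 0.101×2.056 = 0.2077, r_P = 0.0588×2.056^2 = 0.2486.
Overall selectivity = C_N/C_P = r_Nτ/(r_Pτ) = r_N/r_P = 0.835.

0.835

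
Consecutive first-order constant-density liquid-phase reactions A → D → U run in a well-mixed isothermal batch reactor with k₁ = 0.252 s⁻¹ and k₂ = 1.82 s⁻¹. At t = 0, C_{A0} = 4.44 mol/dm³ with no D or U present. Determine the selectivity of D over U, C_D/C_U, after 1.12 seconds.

Solving the coupled first-order balances gives C_D(t) = [k₁/(k₂−k₁)]·C_{A0}·(e^(−k₁t) − e^(−k₂t)).
e^(−k₁t) = e^(−0.252×1.12) = e^(−0.2822) = 0.7541; e^(−k₂t) = e^(−2.038) = 0.1302.
C_D = 0.252×4.44/(1.82−0.252) × (0.7541−0.1302) = 0.7136×0.6239 = 0.4452 mol/dm³.
C_A = C_{A0}e^(−k₁t) = 3.348 mol/dm³, so C_U = C_{A0}−C_A−C_D = 0.6467 mol/dm³; C_D/C_U = 0.688.

0.688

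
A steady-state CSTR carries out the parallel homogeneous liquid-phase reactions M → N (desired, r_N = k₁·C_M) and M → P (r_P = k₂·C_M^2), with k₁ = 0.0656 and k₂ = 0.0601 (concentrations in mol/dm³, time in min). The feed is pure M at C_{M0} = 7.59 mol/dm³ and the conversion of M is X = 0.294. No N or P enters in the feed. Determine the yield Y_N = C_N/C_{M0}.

0.0498

Exit C_M = C_{M0}(1−X) = 7.59×0.706 = 5.359 mol/dm³.
In a CSTR the entire volume is at exit conditions, so r_N = 0.0656×5.359 = 0.3515 and r_P = 0.0601×5.359^2 = 1.726.
Fraction of consumed M going to N: r_N/(r_N+r_P) = 0.1692.
C_N = 0.1692·C_{M0}·X = 0.1692×7.59×0.294 = 0.378 mol/dm³; Y_N = C_N/C_{M0} = 0.0498.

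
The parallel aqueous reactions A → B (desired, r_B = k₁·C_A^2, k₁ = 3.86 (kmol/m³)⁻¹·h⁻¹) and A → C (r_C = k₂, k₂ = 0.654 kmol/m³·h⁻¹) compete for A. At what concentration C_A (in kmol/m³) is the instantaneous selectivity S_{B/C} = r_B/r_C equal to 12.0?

1.43 kmol/m³

S_{B/C} = (k₁/k₂)·C_A^2 ⇒ C_A = (S·k₂/k₁)^(0.5).
= (12.0×0.654/3.86)^(0.5) = (2.033)^(0.5) = 1.43 kmol/m³.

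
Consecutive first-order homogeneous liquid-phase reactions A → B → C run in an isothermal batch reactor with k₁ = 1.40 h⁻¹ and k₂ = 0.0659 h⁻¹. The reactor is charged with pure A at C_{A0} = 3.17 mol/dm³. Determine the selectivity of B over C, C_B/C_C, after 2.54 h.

The intermediate concentration in a first-order A→B→C sequence is C_B = k₁C_{A0}(e^(−k₁t) − e^(−k₂t))/(k₂−k₁).
e^(−k₁t) = e^(−1.40×2.54) = e^(−3.556) = 0.02855; e^(−k₂t) = e^(−0.1674) = 0.8459.
C_B = 1.40×3.17/(0.0659−1.40) × (0.02855−0.8459) = (-3.327)×(-0.8173) = 2.719 mol/dm³.
C_A = C_{A0}e^(−k₁t) = 0.09051 mol/dm³, so C_C = C_{A0}−C_A−C_B = 0.3606 mol/dm³; C_B/C_C = 7.54.

7.54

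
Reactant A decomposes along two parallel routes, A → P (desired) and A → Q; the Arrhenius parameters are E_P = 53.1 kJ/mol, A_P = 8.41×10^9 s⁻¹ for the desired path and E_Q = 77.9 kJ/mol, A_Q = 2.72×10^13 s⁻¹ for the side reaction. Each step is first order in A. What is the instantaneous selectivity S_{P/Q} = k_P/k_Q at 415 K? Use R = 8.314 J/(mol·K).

Since both paths have the same order in A, the concentration cancels and S_{P/Q} = k_P/k_Q = (A_P/A_Q)·exp[(E_Q−E_P)/(RT)].
(E_Q−E_P)/(RT) = (77.9−53.1)×10³/(8.314×415) = 24800/3450 = 7.188.
k_P/k_Q = (8.41×10^9/2.72×10^13)·exp(7.188) = 3.092×10^-4 × 1323 = 0.409.

0.409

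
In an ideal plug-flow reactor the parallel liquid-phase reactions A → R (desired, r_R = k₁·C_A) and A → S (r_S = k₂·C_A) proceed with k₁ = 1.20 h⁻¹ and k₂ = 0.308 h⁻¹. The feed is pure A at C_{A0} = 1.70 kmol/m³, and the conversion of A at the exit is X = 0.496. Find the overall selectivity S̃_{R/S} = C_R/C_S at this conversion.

C_A = C_{A0}(1−X) = 0.8568 kmol/m³.
Both paths are first order in A, so the instantaneous fraction to R is constant: dC_R/d(−C_A) = k₁/(k₁+k₂) = 0.7958.
C_R = 0.7958·(C_{A0}−C_A) = 0.7958×0.8432 = 0.671 kmol/m³.
C_S = (C_{A0}−C_A)−C_R = 0.1722 kmol/m³; S̃_{R/S} = 0.6710/0.1722 = 3.90.

3.90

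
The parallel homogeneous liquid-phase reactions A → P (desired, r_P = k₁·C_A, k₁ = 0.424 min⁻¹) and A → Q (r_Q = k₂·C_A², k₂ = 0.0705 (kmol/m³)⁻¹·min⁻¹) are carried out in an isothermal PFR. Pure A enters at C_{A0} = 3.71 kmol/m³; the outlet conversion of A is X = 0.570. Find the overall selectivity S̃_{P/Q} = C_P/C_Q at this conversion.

C_A = C_{A0}(1−X) = 1.595 kmol/m³.
Along a PFR/batch, dC_P/dC_A = −r_P/(r_P+r_Q) = −k₁/(k₁+k₂·C_A).
Integrating from C_{A0} to C_A: C_P = (0.424/0.0705)·ln[(0.424+0.0705·3.71)/(0.424+0.0705·1.60)] = 6.014·ln(0.6856/0.5365) = 1.475 kmol/m³.
C_Q = (C_{A0}−C_A)−C_P = 0.6399 kmol/m³; S̃_{P/Q} = 1.475/0.6399 = 2.30.

2.30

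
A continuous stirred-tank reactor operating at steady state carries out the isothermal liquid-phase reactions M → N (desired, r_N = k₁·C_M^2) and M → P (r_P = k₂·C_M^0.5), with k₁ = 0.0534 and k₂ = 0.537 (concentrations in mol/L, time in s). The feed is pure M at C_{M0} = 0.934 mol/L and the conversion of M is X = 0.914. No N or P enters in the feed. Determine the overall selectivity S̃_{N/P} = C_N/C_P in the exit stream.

0.00226

Exit C_M = C_{M0}(1−X) = 0.934×0.0860 = 0.08032 mol/L.
A CSTR operates uniformly at the exit composition, giving r_N = 3.445×10^-4 and r_P = 0.1522 (each k·C_M^n at C_M = 0.08032).
Overall selectivity = C_N/C_P = r_Nτ/(r_Pτ) = r_N/r_P = 0.00226.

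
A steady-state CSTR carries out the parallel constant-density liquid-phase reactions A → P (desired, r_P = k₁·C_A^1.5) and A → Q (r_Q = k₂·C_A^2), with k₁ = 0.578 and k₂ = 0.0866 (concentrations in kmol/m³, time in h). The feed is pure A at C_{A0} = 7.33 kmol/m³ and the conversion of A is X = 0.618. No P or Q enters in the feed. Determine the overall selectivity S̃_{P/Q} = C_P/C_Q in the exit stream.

3.99

Exit C_A = C_{A0}(1−X) = 7.33×0.382 = 2.800 kmol/m³.
Rates in a CSTR are evaluated at the outlet concentration: r_P = 0.578×2.800^1.5 = 2.708, r_Q = 0.0866×2.800^2 = 0.6790.
Overall selectivity = C_P/C_Q = r_Pτ/(r_Qτ) = r_P/r_Q = 3.99.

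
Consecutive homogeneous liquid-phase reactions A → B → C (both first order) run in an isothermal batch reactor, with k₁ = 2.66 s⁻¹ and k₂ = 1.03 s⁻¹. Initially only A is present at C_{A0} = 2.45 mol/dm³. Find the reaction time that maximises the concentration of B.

The intermediate peaks when r₁ = r₂, i.e. k₁e^(−k₁t) = k₂e^(−k₂t), giving t_opt = ln(k₂/k₁)/(k₂−k₁).
= ln(1.03/2.66)/(1.03−2.66) = ln(0.3872)/-1.630 = -0.9488/-1.630 = 0.582 s.

0.582 s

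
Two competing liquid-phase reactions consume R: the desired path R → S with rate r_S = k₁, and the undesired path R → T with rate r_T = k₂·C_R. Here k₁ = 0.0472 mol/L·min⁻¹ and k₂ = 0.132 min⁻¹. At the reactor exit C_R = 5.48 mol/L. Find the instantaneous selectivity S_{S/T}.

S_{S/T} = r_S/r_T = (k₁)/(k₂·C_R) = (k₁/k₂)·C_R⁻¹.
= (0.0472) / (0.132×5.480) = 0.04720/0.7234 = 0.0653.

0.0653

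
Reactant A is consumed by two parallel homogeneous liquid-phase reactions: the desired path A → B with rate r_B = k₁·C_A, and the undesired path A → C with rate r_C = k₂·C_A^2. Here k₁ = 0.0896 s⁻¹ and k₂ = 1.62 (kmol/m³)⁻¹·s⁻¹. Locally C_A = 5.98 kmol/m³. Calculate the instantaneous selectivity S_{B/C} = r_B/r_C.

S_{B/C} = r_B/r_C = (k₁·C_A)/(k₂·C_A^2) = (k₁/k₂)·C_A⁻¹.
= (0.0896×5.980) / (1.62×5.980^2) = 0.5358/57.93 = 0.00925.

0.00925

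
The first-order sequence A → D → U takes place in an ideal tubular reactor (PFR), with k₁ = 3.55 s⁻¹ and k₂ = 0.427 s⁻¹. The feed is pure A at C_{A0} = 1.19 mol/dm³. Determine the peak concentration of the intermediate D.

At the optimum, C_{D,max}/C_{A0} = (k₁/k₂)^[k₂/(k₂−k₁)].
= (3.55/0.427)^(0.427/(0.427−3.55)) = (8.314)^(-0.1367) = 0.7486.
C_{D,max} = 0.7486×1.19 = 0.891 mol/dm³.

0.891 mol/dm³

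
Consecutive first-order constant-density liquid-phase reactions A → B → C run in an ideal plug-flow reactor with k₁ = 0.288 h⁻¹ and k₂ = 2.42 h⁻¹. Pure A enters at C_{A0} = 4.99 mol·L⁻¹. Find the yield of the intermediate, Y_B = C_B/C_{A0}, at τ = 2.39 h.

Solving the coupled first-order balances gives C_B(τ) = [k₁/(k₂−k₁)]·C_{A0}·(e^(−k₁τ) − e^(−k₂τ)).
e^(−k₁τ) = e^(−0.288×2.39) = e^(−0.6883) = 0.5024; e^(−k₂τ) = e^(−5.784) = 0.003077.
C_B = 0.288×4.99/(2.42−0.288) × (0.5024−0.003077) = 0.6741×0.4993 = 0.3366 mol·L⁻¹.
Y_B = C_B/C_{A0} = 0.3366/4.99 = 0.0675.

0.0675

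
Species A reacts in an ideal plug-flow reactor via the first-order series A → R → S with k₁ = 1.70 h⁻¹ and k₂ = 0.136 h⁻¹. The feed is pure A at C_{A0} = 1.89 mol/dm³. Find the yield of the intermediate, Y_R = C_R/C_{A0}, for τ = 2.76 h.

The intermediate concentration in a first-order A→B→C sequence is C_R = k₁C_{A0}(e^(−k₁τ) − e^(−k₂τ))/(k₂−k₁).
e^(−k₁τ) = e^(−1.70×2.76) = e^(−4.692) = 0.009168; e^(−k₂τ) = e^(−0.3754) = 0.6870.
C_R = 1.70×1.89/(0.136−1.70) × (0.009168−0.6870) = (-2.054)×(-0.6779) = 1.393 mol/dm³.
Y_R = C_R/C_{A0} = 1.393/1.89 = 0.737.

0.737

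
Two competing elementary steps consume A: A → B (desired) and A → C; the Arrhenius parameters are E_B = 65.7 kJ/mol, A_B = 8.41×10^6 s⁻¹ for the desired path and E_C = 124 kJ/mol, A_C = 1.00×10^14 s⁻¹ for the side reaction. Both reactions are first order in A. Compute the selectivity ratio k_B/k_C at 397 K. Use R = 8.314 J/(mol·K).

With equal orders, S_{B/C} = k_B/k_C = (A_B/A_C)·exp[(E_C−E_B)/(RT)].
(E_C−E_B)/(RT) = (124−65.7)×10³/(8.314×397) = 58300/3301 = 17.66.
k_B/k_C = (8.41×10^6/1.00×10^14)·exp(17.66) = 8.410×10^-8 × 4.688×10^7 = 3.94.

3.94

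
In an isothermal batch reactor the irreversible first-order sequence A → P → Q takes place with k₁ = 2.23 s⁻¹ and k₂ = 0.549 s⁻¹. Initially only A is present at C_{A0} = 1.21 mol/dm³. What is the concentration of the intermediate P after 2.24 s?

0.458 mol/dm³

For first-order series with pure A initially, C_P(t) = k₁C_{A0}/(k₂−k₁)·(e^(−k₁t) − e^(−k₂t)).
e^(−k₁t) = e^(−2.23×2.24) = e^(−4.995) = 0.006770; e^(−k₂t) = e^(−1.230) = 0.2924.
C_P = 2.23×1.21/(0.549−2.23) × (0.006770−0.2924) = (-1.605)×(-0.2856) = 0.4584 mol/dm³.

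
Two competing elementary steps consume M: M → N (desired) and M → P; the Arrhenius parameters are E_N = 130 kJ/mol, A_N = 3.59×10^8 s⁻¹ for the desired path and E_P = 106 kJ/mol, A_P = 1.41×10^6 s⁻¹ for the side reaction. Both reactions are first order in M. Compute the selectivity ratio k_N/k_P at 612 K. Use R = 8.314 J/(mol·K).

Since both paths have the same order in M, the concentration cancels and S_{N/P} = k_N/k_P = (A_N/A_P)·exp[(E_P−E_N)/(RT)].
(E_P−E_N)/(RT) = (106−130)×10³/(8.314×612) = -24000/5088 = -4.717.
k_N/k_P = (3.59×10^8/1.41×10^6)·exp(-4.717) = 254.6 × 0.008944 = 2.28.

2.28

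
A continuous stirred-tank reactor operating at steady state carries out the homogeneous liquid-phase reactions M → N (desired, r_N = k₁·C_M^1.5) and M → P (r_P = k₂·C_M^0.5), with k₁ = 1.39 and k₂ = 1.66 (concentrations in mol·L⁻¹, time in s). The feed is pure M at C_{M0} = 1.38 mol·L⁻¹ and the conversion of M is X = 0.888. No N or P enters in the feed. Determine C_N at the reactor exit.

0.140 mol·L⁻¹

Exit C_M = C_{M0}(1−X) = 1.38×0.112 = 0.1546 mol·L⁻¹.
A CSTR operates uniformly at the exit composition, giving r_N = 0.08446 and r_P = 0.6526 (each k·C_M^n at C_M = 0.1546).
Fraction of consumed M going to N: r_N/(r_N+r_P) = 0.1146.
C_N = 0.1146·C_{M0}·X = 0.1146×1.38×0.888 = 0.140 mol·L⁻¹.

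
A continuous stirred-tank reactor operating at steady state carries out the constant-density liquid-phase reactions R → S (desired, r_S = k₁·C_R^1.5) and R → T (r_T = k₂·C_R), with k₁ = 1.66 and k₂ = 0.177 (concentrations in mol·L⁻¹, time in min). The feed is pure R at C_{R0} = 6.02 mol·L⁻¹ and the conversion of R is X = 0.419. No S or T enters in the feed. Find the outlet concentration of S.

2.39 mol·L⁻¹

Exit C_R = C_{R0}(1−X) = 6.02×0.581 = 3.498 mol·L⁻¹.
Rates in a CSTR are evaluated at the outlet concentration: r_S = 1.66×3.498^1.5 = 10.86, r_T = 0.177×3.498 = 0.6191.
Fraction of consumed R going to S: r_S/(r_S+r_T) = 0.9461.
C_S = 0.9461·C_{R0}·X = 0.9461×6.02×0.419 = 2.39 mol·L⁻¹.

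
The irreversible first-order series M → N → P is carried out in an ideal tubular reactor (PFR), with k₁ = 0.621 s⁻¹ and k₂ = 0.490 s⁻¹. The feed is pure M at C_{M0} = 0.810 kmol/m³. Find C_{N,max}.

For a first-order series the maximum intermediate yield is C_{N,max}/C_{M0} = (k₁/k₂)^[k₂/(k₂−k₁)].
= (0.621/0.490)^(0.490/(0.490−0.621)) = (1.267)^(-3.740) = 0.4122.
C_{N,max} = 0.4122×0.810 = 0.334 kmol/m³.

0.334 kmol/m³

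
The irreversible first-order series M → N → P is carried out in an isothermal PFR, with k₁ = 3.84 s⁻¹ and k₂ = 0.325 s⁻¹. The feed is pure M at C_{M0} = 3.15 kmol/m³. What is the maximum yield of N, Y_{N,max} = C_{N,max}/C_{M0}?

0.796

At the optimum, C_{N,max}/C_{M0} = (k₁/k₂)^[k₂/(k₂−k₁)].
= (3.84/0.325)^(0.325/(0.325−3.84)) = (11.82)^(-0.09246) = 0.7959.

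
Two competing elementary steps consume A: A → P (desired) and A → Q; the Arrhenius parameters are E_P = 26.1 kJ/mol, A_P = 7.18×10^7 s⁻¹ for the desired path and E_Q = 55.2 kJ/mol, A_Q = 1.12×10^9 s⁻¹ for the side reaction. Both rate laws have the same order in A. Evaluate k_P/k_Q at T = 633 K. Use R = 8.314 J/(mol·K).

k_P/k_Q = (A_P/A_Q)·exp[−(E_P−E_Q)/(RT)] = (A_P/A_Q)·exp[(E_Q−E_P)/(RT)].
(E_Q−E_P)/(RT) = (55.2−26.1)×10³/(8.314×633) = 29100/5263 = 5.529.
k_P/k_Q = (7.18×10^7/1.12×10^9)·exp(5.529) = 0.06411 × 252.0 = 16.2.

16.2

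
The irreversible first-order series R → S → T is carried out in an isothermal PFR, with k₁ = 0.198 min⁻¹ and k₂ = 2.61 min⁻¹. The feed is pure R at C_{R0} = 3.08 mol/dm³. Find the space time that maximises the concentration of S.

1.07 min

The intermediate peaks when r₁ = r₂, i.e. k₁e^(−k₁τ) = k₂e^(−k₂τ), giving τ_opt = ln(k₂/k₁)/(k₂−k₁).
= ln(2.61/0.198)/(2.61−0.198) = ln(13.18)/2.412 = 2.579/2.412 = 1.07 min.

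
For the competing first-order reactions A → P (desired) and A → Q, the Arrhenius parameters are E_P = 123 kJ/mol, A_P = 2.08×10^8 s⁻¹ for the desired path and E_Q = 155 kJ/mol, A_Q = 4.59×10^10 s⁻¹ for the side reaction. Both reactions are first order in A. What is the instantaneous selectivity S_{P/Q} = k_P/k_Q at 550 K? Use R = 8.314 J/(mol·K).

4.96

k_P/k_Q = (A_P/A_Q)·exp[−(E_P−E_Q)/(RT)] = (A_P/A_Q)·exp[(E_Q−E_P)/(RT)].
(E_Q−E_P)/(RT) = (155−123)×10³/(8.314×550) = 32000/4573 = 6.998.
k_P/k_Q = (2.08×10^8/4.59×10^10)·exp(6.998) = 0.004532 × 1095 = 4.96.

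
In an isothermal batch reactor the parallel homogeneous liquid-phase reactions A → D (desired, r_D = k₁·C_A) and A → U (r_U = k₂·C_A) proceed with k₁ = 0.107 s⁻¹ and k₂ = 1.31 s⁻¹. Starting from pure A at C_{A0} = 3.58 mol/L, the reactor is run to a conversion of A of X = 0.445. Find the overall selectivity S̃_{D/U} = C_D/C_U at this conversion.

C_A = C_{A0}(1−X) = 1.987 mol/L.
Both paths are first order in A, so the instantaneous fraction to D is constant: dC_D/d(−C_A) = k₁/(k₁+k₂) = 0.07551.
C_D = 0.07551·(C_{A0}−C_A) = 0.07551×1.593 = 0.120 mol/L.
C_U = (C_{A0}−C_A)−C_D = 1.473 mol/L; S̃_{D/U} = 0.1203/1.473 = 0.0817.

0.0817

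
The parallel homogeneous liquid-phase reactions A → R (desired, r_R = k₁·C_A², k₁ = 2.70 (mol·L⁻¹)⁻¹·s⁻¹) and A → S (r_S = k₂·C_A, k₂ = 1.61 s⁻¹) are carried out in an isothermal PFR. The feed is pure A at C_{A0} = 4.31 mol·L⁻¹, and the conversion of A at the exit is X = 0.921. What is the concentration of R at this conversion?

C_A = C_{A0}(1−X) = 0.3405 mol·L⁻¹.
Along a PFR/batch, dC_S/dC_A = −r_S/(r_R+r_S) = −k₂/(k₂+k₁·C_A).
Integrating from C_{A0} to C_A: C_S = (1.61/2.70)·ln[(1.61+2.70·4.31)/(1.61+2.70·0.340)] = 0.5963·ln(13.25/2.529) = 0.9874 mol·L⁻¹.
Then C_R = (C_{A0}−C_A) − C_S = 3.970 − 0.9874 = 2.982 mol·L⁻¹.

2.98 mol·L⁻¹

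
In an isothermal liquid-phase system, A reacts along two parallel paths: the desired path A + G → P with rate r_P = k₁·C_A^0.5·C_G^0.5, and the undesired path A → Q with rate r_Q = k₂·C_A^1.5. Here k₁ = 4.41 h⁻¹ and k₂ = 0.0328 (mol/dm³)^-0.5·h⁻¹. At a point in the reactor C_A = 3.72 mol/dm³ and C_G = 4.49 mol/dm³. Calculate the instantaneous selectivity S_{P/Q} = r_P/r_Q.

S_{P/Q} = r_P/r_Q = (k₁·C_A^0.5·C_G^0.5)/(k₂·C_A^1.5) = (k₁/k₂)·C_A⁻¹·C_G^0.5.
= (4.41×3.720^0.5×4.490^0.5) / (0.0328×3.720^1.5) = 18.02/0.2353 = 76.6.
The undesired path is higher order in A, so low C_A (CSTR or dilute feed) favours P.

76.6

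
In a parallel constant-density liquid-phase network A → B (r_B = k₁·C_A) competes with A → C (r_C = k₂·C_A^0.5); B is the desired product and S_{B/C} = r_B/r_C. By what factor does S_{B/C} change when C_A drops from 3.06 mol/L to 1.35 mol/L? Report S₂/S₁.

S_{B/C} = (k₁/k₂)·C_A^0.5, so S₂/S₁ = (C_{A,2}/C_{A,1})^0.5.
= (1.35/3.06)^0.5 = (0.4412)^0.5 = 0.664.

0.664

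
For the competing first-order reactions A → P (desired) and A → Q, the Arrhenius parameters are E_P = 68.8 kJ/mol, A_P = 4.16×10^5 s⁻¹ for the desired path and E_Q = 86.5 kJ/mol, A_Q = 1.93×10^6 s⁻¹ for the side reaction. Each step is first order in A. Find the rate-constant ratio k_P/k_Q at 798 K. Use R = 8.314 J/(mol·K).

With equal orders, S_{P/Q} = k_P/k_Q = (A_P/A_Q)·exp[(E_Q−E_P)/(RT)].
(E_Q−E_P)/(RT) = (86.5−68.8)×10³/(8.314×798) = 17700/6635 = 2.668.
k_P/k_Q = (4.16×10^5/1.93×10^6)·exp(2.668) = 0.2155 × 14.41 = 3.11.
Since E_P < E_Q, lowering the temperature improves selectivity toward P.

3.11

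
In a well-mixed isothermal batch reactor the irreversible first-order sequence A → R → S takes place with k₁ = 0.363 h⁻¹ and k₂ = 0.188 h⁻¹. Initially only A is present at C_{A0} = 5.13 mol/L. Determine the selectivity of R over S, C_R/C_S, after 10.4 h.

0.337

The intermediate concentration in a first-order A→B→C sequence is C_R = k₁C_{A0}(e^(−k₁t) − e^(−k₂t))/(k₂−k₁).
e^(−k₁t) = e^(−0.363×10.4) = e^(−3.775) = 0.02293; e^(−k₂t) = e^(−1.955) = 0.1415.
C_R = 0.363×5.13/(0.188−0.363) × (0.02293−0.1415) = (-10.64)×(-0.1186) = 1.262 mol/L.
C_A = C_{A0}e^(−k₁t) = 0.1176 mol/L, so C_S = C_{A0}−C_A−C_R = 3.750 mol/L; C_R/C_S = 0.337.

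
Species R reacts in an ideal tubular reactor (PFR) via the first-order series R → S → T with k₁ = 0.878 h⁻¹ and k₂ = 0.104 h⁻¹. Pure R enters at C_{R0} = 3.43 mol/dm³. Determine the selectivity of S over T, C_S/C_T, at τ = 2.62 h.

5.01

Solving the coupled first-order balances gives C_S(τ) = [k₁/(k₂−k₁)]·C_{R0}·(e^(−k₁τ) − e^(−k₂τ)).
e^(−k₁τ) = e^(−0.878×2.62) = e^(−2.300) = 0.1002; e^(−k₂τ) = e^(−0.2725) = 0.7615.
C_S = 0.878×3.43/(0.104−0.878) × (0.1002−0.7615) = (-3.891)×(-0.6613) = 2.573 mol/dm³.
C_R = C_{R0}e^(−k₁τ) = 0.3438 mol/dm³, so C_T = C_{R0}−C_R−C_S = 0.5133 mol/dm³; C_S/C_T = 5.01.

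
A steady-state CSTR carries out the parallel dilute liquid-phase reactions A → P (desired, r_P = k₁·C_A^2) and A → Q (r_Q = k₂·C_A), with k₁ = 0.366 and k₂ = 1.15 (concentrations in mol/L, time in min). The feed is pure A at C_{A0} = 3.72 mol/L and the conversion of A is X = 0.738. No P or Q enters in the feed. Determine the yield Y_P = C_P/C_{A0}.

Exit C_A = C_{A0}(1−X) = 3.72×0.262 = 0.9746 mol/L.
A CSTR operates uniformly at the exit composition, giving r_P = 0.3477 and r_Q = 1.121 (each k·C_A^n at C_A = 0.9746).
Fraction of consumed A going to P: r_P/(r_P+r_Q) = 0.2368.
C_P = 0.2368·C_{A0}·X = 0.2368×3.72×0.738 = 0.650 mol/L; Y_P = C_P/C_{A0} = 0.175.

0.175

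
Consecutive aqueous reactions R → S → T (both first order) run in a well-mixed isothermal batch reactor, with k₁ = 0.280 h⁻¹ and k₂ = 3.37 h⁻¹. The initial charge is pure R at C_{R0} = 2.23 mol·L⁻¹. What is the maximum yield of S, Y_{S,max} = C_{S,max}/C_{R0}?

0.0663

Evaluating C_S at t_opt = ln(k₂/k₁)/(k₂−k₁) gives C_{S,max}/C_{R0} = (k₁/k₂)^[k₂/(k₂−k₁)].
= (0.280/3.37)^(3.37/(3.37−0.280)) = (0.08309)^(1.091) = 0.06632.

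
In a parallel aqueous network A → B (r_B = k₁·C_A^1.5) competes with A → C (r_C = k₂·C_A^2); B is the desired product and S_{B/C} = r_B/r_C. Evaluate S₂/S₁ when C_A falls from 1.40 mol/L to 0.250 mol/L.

S_{B/C} = (k₁/k₂)·C_A^-0.5, so S₂/S₁ = (C_{A,2}/C_{A,1})^-0.5.
= (0.250/1.40)^(-0.5) = (0.1786)^(-0.5) = 2.37.
Selectivity toward B rises as C_A falls — low-concentration operation is favoured.

2.37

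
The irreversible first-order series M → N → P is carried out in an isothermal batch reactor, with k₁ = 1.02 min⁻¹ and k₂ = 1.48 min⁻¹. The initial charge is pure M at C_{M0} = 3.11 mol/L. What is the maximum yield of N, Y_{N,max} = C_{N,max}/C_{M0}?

0.302

At the optimum, C_{N,max}/C_{M0} = (k₁/k₂)^[k₂/(k₂−k₁)].
= (1.02/1.48)^(1.48/(1.48−1.02)) = (0.6892)^(3.217) = 0.3019.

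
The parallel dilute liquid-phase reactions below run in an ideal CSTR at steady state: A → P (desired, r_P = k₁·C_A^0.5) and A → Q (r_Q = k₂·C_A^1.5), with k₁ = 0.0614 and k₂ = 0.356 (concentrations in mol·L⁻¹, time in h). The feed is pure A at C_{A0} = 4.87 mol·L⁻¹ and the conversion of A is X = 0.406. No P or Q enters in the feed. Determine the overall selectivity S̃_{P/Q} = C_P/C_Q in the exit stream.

Exit C_A = C_{A0}(1−X) = 4.87×0.594 = 2.893 mol·L⁻¹.
A CSTR operates uniformly at the exit composition, giving r_P = 0.1044 and r_Q = 1.752 (each k·C_A^n at C_A = 2.893).
Overall selectivity = C_P/C_Q = r_Pτ/(r_Qτ) = r_P/r_Q = 0.0596.

0.0596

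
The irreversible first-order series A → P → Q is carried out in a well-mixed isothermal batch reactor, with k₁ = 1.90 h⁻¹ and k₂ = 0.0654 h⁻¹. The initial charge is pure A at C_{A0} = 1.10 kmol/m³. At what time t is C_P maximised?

1.84 h

For first-order series the maximum of C_P occurs at t_opt = ln(k₂/k₁)/(k₂−k₁).
= ln(0.0654/1.90)/(0.0654−1.90) = ln(0.03442)/-1.835 = -3.369/-1.835 = 1.84 h.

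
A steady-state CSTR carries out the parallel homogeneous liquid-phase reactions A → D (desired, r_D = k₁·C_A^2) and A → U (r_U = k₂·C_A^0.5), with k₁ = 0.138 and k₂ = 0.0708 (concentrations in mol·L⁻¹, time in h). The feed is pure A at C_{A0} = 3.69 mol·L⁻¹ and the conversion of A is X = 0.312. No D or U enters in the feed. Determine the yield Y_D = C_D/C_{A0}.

Exit C_A = C_{A0}(1−X) = 3.69×0.688 = 2.539 mol·L⁻¹.
A CSTR operates uniformly at the exit composition, giving r_D = 0.8894 and r_U = 0.1128 (each k·C_A^n at C_A = 2.539).
Fraction of consumed A going to D: r_D/(r_D+r_U) = 0.8874.
C_D = 0.8874·C_{A0}·X = 0.8874×3.69×0.312 = 1.02 mol·L⁻¹; Y_D = C_D/C_{A0} = 0.277.

0.277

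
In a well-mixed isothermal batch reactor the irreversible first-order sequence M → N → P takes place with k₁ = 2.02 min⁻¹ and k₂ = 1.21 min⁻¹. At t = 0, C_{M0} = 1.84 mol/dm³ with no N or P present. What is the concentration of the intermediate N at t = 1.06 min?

The intermediate concentration in a first-order A→B→C sequence is C_N = k₁C_{M0}(e^(−k₁t) − e^(−k₂t))/(k₂−k₁).
e^(−k₁t) = e^(−2.02×1.06) = e^(−2.141) = 0.1175; e^(−k₂t) = e^(−1.283) = 0.2773.
C_N = 2.02×1.84/(1.21−2.02) × (0.1175−0.2773) = (-4.589)×(-0.1598) = 0.7333 mol/dm³.

0.733 mol/dm³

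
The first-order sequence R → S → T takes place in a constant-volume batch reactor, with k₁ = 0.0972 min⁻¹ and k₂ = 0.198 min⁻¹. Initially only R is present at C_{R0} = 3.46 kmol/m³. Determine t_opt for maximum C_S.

The intermediate peaks when r₁ = r₂, i.e. k₁e^(−k₁t) = k₂e^(−k₂t), giving t_opt = ln(k₂/k₁)/(k₂−k₁).
= ln(0.198/0.0972)/(0.198−0.0972) = ln(2.037)/0.1008 = 0.7115/0.1008 = 7.06 min.

7.06 min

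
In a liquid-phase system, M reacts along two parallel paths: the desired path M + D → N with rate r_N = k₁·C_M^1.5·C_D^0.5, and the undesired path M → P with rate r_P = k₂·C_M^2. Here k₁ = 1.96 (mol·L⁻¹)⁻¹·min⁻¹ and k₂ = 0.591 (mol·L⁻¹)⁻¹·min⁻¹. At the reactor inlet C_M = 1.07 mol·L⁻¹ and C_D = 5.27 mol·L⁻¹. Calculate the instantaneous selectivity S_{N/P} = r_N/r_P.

7.36

S_{N/P} = r_N/r_P = (k₁·C_M^1.5·C_D^0.5)/(k₂·C_M^2) = (k₁/k₂)·C_M^-0.5·C_D^0.5.
= (1.96×1.070^1.5×5.270^0.5) / (0.591×1.070^2) = 4.980/0.6766 = 7.36.
The undesired path is higher order in M, so low C_M (CSTR or dilute feed) favours N.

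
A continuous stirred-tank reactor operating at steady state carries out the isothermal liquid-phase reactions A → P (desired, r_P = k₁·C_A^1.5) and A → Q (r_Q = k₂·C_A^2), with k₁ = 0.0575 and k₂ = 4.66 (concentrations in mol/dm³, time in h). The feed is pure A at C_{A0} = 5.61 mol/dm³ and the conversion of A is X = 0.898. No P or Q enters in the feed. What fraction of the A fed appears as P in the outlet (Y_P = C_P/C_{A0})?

Exit C_A = C_{A0}(1−X) = 5.61×0.102 = 0.5722 mol/dm³.
In a CSTR the entire volume is at exit conditions, so r_P = 0.0575×0.5722^1.5 = 0.02489 and r_Q = 4.66×0.5722^2 = 1.526.
Fraction of consumed A going to P: r_P/(r_P+r_Q) = 0.01605.
C_P = 0.01605·C_{A0}·X = 0.01605×5.61×0.898 = 0.0809 mol/dm³; Y_P = C_P/C_{A0} = 0.0144.

0.0144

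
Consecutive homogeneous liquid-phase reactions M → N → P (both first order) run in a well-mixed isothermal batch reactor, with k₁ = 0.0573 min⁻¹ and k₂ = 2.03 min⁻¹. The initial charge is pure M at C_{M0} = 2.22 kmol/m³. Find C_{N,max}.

Evaluating C_N at t_opt = ln(k₂/k₁)/(k₂−k₁) gives C_{N,max}/C_{M0} = (k₁/k₂)^[k₂/(k₂−k₁)].
= (0.0573/2.03)^(2.03/(2.03−0.0573)) = (0.02823)^(1.029) = 0.02545.
C_{N,max} = 0.02545×2.22 = 0.0565 kmol/m³.

0.0565 kmol/m³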